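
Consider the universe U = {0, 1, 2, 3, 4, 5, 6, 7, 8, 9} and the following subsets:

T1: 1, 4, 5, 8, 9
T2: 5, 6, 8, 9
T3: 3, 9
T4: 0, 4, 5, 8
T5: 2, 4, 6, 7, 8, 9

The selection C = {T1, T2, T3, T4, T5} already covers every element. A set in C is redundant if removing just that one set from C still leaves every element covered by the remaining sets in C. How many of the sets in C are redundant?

1

Drop T1: 1 uncovered — not redundant.
Drop T2: the rest still cover every element — redundant.
Drop T3: 3 uncovered — not redundant.
Drop T4: 0 uncovered — not redundant.
Drop T5: 2, 7 uncovered — not redundant.
1 redundant: T2.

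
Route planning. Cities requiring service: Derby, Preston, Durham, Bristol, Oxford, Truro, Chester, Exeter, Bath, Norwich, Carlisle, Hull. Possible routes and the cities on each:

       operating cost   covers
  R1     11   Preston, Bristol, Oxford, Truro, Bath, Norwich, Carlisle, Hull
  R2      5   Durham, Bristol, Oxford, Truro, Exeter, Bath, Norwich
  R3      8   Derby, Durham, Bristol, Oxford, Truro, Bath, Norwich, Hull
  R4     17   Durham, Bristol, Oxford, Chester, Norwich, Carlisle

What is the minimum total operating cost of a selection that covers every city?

41

R1, R2, R3, R4 cover every city at operating cost 11 + 5 + 8 + 17 = 41.
Any cover uses at least 4 routes; among all covering selections none totals below 41.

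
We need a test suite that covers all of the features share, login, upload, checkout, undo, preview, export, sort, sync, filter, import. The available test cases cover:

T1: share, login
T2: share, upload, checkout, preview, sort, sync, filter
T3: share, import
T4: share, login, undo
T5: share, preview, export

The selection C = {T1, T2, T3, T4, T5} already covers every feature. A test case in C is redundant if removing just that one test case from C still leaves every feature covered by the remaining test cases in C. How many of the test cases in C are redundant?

Drop T1: the rest still cover every feature — redundant.
Drop T2: upload, checkout, sort, sync, … uncovered — not redundant.
Drop T3: import uncovered — not redundant.
Drop T4: undo uncovered — not redundant.
Drop T5: export uncovered — not redundant.
1 redundant: T1.

1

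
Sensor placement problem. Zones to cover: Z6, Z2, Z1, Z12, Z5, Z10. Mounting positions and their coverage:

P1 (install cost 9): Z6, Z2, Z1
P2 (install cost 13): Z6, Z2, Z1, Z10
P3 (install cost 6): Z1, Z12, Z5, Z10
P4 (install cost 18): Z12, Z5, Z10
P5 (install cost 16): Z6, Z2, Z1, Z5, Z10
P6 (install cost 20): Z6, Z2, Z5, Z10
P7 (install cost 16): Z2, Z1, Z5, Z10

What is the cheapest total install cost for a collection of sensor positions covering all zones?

P1, P3 cover every zone at install cost 9 + 6 = 15.
Any cover uses at least 2 sensor positions; among all covering selections none totals below 15.

15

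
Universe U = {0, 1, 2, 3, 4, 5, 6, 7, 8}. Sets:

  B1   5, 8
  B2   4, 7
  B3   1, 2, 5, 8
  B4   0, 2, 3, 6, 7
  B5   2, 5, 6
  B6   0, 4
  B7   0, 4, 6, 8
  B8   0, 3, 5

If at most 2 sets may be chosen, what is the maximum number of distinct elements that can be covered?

8

Choosing B3, B4 covers {0, 1, 2, 3, 5, 6, 7, 8} — 8 elements.
No choice of 2 sets does better; here 4 is left uncovered.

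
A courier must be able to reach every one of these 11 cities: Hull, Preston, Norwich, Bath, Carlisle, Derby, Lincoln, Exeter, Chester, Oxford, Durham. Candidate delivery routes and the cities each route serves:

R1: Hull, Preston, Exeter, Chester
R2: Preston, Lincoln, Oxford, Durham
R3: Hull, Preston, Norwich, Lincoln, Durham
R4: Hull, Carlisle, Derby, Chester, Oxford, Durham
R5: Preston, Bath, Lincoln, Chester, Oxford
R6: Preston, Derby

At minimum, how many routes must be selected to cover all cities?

4

R1, R3, R4, R5 together cover {Hull, Preston, Norwich, Bath, Carlisle, Derby, Lincoln, Exeter, Chester, Oxford, Durham} — every city.
No 3 of the 6 routes cover everything (all 20 triples fall short), so 4 is minimum.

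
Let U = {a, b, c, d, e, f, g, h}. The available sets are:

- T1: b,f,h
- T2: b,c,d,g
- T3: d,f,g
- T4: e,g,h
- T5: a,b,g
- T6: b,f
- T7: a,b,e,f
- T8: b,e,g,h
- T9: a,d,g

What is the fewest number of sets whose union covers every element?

3

T1, T2, T7 together cover {a, b, c, d, e, f, g, h} — every element.
No 2 of the 9 sets cover everything (all 36 pairs fall short), so 3 is minimum.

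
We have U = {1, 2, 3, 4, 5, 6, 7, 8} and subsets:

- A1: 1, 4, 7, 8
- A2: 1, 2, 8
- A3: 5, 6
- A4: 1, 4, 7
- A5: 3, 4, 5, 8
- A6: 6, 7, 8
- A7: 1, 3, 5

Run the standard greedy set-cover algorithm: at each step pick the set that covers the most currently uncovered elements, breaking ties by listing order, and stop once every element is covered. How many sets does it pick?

Pick 1: A1 covers 4 new elements (1, 4, 7, 8).
Pick 2: A3 covers 2 new elements (5, 6).
Pick 3: A2 covers 1 new elements (2).
Pick 4: A5 covers 1 new elements (3).
Greedy uses 4 sets. (The true minimum is 3.)

4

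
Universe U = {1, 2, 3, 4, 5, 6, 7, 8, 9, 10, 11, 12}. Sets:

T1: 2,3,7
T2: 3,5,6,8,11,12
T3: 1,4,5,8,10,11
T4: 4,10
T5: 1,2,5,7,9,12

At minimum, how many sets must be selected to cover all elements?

3

T2, T3, T5 together cover {1, 2, 3, 4, 5, 6, 7, 8, 9, 10, 11, 12} — every element.
No 2 of the 5 sets cover everything (all 10 pairs fall short), so 3 is minimum.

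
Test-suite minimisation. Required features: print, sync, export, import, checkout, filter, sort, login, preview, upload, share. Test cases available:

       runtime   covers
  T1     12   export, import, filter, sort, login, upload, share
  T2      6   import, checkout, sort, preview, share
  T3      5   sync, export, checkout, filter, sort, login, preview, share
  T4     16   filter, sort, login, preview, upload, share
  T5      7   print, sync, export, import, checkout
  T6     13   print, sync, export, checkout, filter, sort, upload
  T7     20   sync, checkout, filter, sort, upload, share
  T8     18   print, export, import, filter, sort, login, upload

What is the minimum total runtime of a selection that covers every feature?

23

T3, T8 cover every feature at runtime 5 + 18 = 23.
Any cover uses at least 2 test cases; among all covering selections none totals below 23.
Greedy by coverage-per-runtime would pick T3, T5, T1 for 24 — worse than the optimum 23.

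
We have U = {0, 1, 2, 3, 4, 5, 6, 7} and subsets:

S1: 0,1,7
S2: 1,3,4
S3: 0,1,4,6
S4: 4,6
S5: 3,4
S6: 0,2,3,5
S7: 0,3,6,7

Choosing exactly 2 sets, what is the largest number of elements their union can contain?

7

Choosing S3, S6 covers {0, 1, 2, 3, 4, 5, 6} — 7 elements.
No choice of 2 sets does better; here 7 is left uncovered.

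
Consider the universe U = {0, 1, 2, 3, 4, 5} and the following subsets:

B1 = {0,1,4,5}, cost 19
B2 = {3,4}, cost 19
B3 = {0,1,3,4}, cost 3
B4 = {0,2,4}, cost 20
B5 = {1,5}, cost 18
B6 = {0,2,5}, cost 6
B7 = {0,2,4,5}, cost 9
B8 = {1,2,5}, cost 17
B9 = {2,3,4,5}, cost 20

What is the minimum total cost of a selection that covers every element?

B3, B6 cover every element at cost 3 + 6 = 9.
Any cover uses at least 2 sets; among all covering selections none totals below 9.

9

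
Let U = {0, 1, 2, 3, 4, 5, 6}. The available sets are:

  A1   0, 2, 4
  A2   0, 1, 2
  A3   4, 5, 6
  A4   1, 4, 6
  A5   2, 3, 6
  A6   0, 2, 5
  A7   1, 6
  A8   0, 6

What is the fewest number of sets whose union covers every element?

A2, A3, A5 together cover {0, 1, 2, 3, 4, 5, 6} — every element.
No 2 of the 8 sets cover everything (all 28 pairs fall short), so 3 is minimum.
Greedy (largest uncovered first) would take A1, A3, A2, A5 — 4 sets — but 3 suffice.

3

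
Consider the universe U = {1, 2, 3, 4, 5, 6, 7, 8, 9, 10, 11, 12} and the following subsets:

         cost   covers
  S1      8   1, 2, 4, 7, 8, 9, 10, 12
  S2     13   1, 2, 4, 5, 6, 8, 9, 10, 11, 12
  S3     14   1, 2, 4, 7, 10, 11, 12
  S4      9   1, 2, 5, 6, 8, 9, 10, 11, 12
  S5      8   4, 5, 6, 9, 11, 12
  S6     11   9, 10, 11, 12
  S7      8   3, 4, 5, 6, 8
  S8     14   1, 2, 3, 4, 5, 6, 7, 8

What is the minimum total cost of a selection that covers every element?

S4, S8 cover every element at cost 9 + 14 = 23.
Any cover uses at least 2 sets; among all covering selections none totals below 23.
Greedy by coverage-per-cost would pick S1, S5, S7 for 24 — worse than the optimum 23.

23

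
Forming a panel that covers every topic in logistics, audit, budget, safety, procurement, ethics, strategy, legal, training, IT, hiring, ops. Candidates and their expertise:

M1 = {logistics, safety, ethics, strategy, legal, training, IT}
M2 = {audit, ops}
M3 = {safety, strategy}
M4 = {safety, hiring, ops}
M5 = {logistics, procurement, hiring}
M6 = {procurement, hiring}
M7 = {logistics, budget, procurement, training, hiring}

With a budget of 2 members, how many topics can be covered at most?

Choosing M1, M7 covers {logistics, budget, safety, procurement, ethics, strategy, legal, training, IT, hiring} — 10 topics.
No choice of 2 members does better; here audit, ops are left uncovered.

10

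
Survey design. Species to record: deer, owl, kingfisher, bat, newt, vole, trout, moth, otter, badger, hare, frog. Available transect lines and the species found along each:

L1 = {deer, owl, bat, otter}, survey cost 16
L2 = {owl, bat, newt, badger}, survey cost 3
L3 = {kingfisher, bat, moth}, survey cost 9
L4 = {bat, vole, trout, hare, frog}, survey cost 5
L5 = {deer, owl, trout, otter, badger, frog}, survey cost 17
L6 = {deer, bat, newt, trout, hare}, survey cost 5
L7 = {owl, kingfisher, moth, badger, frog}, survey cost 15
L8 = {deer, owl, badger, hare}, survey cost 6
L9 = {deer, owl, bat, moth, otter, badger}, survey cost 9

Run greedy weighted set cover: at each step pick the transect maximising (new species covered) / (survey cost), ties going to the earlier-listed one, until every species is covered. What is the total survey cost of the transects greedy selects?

Pick 1: L2 adds 4 new (owl, bat, newt, badger) at survey cost 3 (ratio 4/3).
Pick 2: L4 adds 4 new (vole, trout, hare, frog) at survey cost 5 (ratio 4/5).
Pick 3: L9 adds 3 new (deer, moth, otter) at survey cost 9 (ratio 3/9).
Pick 4: L3 adds 1 new (kingfisher) at survey cost 9 (ratio 1/9).
Greedy total survey cost: 3 + 5 + 9 + 9 = 26.

26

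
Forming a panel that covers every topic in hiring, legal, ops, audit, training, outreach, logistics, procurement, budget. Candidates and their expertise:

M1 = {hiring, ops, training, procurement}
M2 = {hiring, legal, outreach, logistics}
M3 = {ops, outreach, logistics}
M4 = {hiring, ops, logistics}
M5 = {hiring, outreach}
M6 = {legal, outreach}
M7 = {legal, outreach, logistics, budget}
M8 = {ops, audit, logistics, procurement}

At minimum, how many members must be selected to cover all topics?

3

M1, M7, M8 together cover {hiring, legal, ops, audit, training, outreach, logistics, procurement, budget} — every topic.
No 2 of the 8 members cover everything (all 28 pairs fall short), so 3 is minimum.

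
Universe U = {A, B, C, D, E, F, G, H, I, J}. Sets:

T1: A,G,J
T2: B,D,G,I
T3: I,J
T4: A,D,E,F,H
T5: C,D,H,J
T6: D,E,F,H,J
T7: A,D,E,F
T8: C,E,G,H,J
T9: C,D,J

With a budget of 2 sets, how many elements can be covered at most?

Choosing T2, T4 covers {A, B, D, E, F, G, H, I} — 8 elements.
No choice of 2 sets does better; here C, J are left uncovered.

8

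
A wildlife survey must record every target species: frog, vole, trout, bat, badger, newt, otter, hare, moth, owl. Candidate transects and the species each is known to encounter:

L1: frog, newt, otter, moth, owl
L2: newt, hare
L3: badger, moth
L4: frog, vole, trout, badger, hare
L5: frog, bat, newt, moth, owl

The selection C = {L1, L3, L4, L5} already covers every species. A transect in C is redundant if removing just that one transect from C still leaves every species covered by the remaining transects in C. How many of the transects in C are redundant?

Drop L1: otter uncovered — not redundant.
Drop L3: the rest still cover every species — redundant.
Drop L4: vole, trout, hare uncovered — not redundant.
Drop L5: bat uncovered — not redundant.
1 redundant: L3.

1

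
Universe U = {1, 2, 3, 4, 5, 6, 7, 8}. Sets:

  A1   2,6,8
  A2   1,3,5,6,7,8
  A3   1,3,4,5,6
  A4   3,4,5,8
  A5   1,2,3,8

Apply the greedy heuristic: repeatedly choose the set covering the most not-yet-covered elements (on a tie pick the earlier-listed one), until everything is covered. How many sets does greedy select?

Pick 1: A2 covers 6 new elements (1, 3, 5, 6, 7, 8).
Pick 2: A1 covers 1 new elements (2).
Pick 3: A3 covers 1 new elements (4).
Greedy uses 3 sets.

3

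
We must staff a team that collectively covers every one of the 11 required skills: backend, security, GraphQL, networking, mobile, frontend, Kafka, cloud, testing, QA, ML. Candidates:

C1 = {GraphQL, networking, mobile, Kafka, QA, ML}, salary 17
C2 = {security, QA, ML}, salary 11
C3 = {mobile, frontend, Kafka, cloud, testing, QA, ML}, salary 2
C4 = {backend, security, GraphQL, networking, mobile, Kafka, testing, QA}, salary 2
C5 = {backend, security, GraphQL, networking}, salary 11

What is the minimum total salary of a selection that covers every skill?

C3, C4 cover every skill at salary 2 + 2 = 4.
Any cover uses at least 2 candidates; among all covering selections none totals below 4.

4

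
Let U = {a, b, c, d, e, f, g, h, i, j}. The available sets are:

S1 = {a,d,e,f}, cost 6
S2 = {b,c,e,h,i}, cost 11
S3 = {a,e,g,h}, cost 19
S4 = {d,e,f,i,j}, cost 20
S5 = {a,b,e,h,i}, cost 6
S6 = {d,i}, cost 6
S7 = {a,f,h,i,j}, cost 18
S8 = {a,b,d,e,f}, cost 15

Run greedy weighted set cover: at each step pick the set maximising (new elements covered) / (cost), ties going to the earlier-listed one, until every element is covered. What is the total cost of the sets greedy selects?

60

Pick 1: S5 adds 5 new (a, b, e, h, i) at cost 6 (ratio 5/6).
Pick 2: S1 adds 2 new (d, f) at cost 6 (ratio 2/6).
Pick 3: S2 adds 1 new (c) at cost 11 (ratio 1/11).
Pick 4: S7 adds 1 new (j) at cost 18 (ratio 1/18).
Pick 5: S3 adds 1 new (g) at cost 19 (ratio 1/19).
Greedy total cost: 6 + 6 + 11 + 18 + 19 = 60. (The true optimum is 50, so greedy overshoots here.)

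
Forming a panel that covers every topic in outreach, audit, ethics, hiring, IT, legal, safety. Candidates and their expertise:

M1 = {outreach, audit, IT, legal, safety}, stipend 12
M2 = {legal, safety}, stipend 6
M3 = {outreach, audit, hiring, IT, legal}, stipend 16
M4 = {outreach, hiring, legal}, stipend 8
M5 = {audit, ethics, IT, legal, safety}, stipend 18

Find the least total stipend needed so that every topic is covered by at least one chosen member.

M4, M5 cover every topic at stipend 8 + 18 = 26.
Any cover uses at least 2 members; among all covering selections none totals below 26.
Greedy by coverage-per-stipend would pick M1, M4, M5 for 38 — worse than the optimum 26.

26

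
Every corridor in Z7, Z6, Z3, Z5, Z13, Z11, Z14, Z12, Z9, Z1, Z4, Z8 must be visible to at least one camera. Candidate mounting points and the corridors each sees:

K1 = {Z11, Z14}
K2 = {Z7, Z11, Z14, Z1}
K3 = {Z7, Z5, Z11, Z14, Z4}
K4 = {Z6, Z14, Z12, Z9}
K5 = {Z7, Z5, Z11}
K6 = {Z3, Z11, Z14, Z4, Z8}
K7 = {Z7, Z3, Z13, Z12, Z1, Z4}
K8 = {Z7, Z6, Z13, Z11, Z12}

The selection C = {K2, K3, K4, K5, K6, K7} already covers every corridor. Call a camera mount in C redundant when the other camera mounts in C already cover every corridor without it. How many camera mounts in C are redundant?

3

Drop K2: the rest still cover every corridor — redundant.
Drop K3: the rest still cover every corridor — redundant.
Drop K4: Z6, Z9 uncovered — not redundant.
Drop K5: the rest still cover every corridor — redundant.
Drop K6: Z8 uncovered — not redundant.
Drop K7: Z13 uncovered — not redundant.
3 redundant: K2, K3, K5.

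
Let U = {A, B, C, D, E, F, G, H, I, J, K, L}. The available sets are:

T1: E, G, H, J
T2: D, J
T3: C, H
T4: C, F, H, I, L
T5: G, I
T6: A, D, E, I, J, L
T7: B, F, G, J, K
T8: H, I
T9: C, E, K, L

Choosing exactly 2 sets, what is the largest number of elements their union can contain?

10

Choosing T6, T7 covers {A, B, D, E, F, G, I, J, K, L} — 10 elements.
No choice of 2 sets does better; here C, H are left uncovered.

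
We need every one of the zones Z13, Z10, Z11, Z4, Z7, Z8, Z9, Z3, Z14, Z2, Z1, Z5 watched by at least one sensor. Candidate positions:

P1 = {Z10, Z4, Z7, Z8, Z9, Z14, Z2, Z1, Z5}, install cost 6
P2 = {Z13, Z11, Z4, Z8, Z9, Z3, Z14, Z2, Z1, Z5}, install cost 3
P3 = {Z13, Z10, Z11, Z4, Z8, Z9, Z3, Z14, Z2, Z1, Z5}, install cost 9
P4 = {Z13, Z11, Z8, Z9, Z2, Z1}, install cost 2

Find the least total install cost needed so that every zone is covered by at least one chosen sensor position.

P1, P2 cover every zone at install cost 6 + 3 = 9.
Any cover uses at least 2 sensor positions; among all covering selections none totals below 9.

9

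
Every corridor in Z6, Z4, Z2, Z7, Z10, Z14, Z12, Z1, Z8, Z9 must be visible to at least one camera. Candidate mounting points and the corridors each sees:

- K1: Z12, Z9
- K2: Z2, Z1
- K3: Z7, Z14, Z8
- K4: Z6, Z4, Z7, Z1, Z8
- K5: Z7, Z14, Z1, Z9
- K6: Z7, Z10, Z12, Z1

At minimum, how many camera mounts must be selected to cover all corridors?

4

K2, K4, K5, K6 together cover {Z6, Z4, Z2, Z7, Z10, Z14, Z12, Z1, Z8, Z9} — every corridor.
No 3 of the 6 camera mounts cover everything (all 20 triples fall short), so 4 is minimum.
Greedy (largest uncovered first) would take K4, K1, K2, K3, K6 — 5 camera mounts — but 4 suffice.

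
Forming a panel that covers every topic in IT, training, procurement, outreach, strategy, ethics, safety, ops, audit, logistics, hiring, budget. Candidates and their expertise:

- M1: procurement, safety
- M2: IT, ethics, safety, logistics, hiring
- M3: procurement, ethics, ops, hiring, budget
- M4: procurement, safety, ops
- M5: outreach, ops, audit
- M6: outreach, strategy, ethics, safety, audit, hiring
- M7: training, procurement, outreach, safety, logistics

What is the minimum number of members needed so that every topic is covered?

4

M2, M3, M6, M7 together cover {IT, training, procurement, outreach, strategy, ethics, safety, ops, audit, logistics, hiring, budget} — every topic.
No 3 of the 7 members cover everything (all 35 triples fall short), so 4 is minimum.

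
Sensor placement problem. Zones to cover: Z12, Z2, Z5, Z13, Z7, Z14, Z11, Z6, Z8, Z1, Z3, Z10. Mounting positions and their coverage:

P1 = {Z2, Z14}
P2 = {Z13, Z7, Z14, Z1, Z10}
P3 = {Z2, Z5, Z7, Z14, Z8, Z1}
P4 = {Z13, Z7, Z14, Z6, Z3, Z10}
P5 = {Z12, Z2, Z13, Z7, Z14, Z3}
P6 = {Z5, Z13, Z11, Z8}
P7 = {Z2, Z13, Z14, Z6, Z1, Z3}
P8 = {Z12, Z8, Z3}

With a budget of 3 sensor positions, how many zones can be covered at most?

Choosing P2, P5, P6 covers {Z12, Z2, Z5, Z13, Z7, Z14, Z11, Z8, Z1, Z3, Z10} — 11 zones.
No choice of 3 sensor positions does better; here Z6 is left uncovered.

11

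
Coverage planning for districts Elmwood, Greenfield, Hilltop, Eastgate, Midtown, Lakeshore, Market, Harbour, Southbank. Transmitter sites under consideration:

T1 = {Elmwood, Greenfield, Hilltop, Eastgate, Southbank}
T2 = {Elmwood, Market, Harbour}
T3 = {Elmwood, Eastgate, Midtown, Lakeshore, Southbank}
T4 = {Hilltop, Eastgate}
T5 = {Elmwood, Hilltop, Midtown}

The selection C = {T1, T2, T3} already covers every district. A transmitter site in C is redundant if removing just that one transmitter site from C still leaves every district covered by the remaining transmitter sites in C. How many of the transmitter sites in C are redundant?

0

Drop T1: Greenfield, Hilltop uncovered — not redundant.
Drop T2: Market, Harbour uncovered — not redundant.
Drop T3: Midtown, Lakeshore uncovered — not redundant.
None of the transmitter sites in C is redundant.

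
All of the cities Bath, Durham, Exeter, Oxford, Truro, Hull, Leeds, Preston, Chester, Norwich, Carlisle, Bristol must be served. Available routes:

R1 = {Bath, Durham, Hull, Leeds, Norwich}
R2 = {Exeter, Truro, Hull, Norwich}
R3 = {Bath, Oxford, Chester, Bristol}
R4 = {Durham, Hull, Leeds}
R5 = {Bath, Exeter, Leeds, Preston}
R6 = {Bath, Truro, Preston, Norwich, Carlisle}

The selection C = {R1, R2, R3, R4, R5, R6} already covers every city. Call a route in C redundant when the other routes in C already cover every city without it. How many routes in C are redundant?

4

Drop R1: the rest still cover every city — redundant.
Drop R2: the rest still cover every city — redundant.
Drop R3: Oxford, Chester, Bristol uncovered — not redundant.
Drop R4: the rest still cover every city — redundant.
Drop R5: the rest still cover every city — redundant.
Drop R6: Carlisle uncovered — not redundant.
4 redundant: R1, R2, R4, R5.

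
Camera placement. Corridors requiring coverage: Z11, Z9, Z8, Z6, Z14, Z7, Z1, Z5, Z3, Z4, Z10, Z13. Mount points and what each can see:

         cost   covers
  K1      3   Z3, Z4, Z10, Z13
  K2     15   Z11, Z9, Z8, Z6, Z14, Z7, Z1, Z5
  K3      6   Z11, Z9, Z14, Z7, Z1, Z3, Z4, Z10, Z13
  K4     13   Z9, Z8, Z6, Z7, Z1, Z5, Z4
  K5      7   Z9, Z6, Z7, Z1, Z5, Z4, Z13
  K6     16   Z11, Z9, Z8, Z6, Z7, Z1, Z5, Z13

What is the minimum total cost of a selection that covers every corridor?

18

K1, K2 cover every corridor at cost 3 + 15 = 18.
Any cover uses at least 2 camera mounts; among all covering selections none totals below 18.
Greedy by coverage-per-cost would pick K3, K5, K4 for 26 — worse than the optimum 18.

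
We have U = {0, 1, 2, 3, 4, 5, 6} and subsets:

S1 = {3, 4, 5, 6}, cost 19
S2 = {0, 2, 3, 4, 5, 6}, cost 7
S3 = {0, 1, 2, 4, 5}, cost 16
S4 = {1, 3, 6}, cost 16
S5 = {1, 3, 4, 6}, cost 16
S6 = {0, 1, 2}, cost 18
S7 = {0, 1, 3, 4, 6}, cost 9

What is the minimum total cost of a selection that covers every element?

16

S2, S7 cover every element at cost 7 + 9 = 16.
Any cover uses at least 2 sets; among all covering selections none totals below 16.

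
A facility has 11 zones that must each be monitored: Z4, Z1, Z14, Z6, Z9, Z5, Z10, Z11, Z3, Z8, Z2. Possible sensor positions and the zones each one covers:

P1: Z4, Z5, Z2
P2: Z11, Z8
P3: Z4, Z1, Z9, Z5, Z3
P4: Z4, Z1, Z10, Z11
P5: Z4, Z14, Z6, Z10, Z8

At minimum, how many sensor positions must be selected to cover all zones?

4

P1, P2, P3, P5 together cover {Z4, Z1, Z14, Z6, Z9, Z5, Z10, Z11, Z3, Z8, Z2} — every zone.
No 3 of the 5 sensor positions cover everything (all 10 triples fall short), so 4 is minimum.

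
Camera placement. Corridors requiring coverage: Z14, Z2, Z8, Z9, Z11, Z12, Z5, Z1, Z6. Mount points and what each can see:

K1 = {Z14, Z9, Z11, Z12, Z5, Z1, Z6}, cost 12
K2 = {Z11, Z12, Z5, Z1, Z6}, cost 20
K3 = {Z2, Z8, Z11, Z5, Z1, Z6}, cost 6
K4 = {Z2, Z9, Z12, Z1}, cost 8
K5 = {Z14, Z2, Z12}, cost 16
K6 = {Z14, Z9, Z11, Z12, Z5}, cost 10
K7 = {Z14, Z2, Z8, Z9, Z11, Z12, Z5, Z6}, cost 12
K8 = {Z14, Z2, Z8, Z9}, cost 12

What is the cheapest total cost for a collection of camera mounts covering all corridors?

16

K3, K6 cover every corridor at cost 6 + 10 = 16.
Any cover uses at least 2 camera mounts; among all covering selections none totals below 16.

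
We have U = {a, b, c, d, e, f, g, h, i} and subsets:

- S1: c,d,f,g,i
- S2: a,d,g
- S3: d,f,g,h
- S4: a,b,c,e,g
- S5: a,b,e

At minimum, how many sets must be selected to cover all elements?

S1, S3, S4 together cover {a, b, c, d, e, f, g, h, i} — every element.
No 2 of the 5 sets cover everything (all 10 pairs fall short), so 3 is minimum.

3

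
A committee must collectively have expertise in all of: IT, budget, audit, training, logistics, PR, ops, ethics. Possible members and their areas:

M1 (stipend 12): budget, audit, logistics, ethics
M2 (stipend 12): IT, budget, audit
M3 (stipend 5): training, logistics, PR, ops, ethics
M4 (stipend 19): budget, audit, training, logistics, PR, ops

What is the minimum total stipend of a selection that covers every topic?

M2, M3 cover every topic at stipend 12 + 5 = 17.
Any cover uses at least 2 members; among all covering selections none totals below 17.

17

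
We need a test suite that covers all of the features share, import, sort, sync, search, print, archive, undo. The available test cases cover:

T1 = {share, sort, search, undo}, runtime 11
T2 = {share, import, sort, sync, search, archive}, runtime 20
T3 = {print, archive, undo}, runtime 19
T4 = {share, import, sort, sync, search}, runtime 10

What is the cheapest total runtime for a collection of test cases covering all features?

T3, T4 cover every feature at runtime 19 + 10 = 29.
Any cover uses at least 2 test cases; among all covering selections none totals below 29.

29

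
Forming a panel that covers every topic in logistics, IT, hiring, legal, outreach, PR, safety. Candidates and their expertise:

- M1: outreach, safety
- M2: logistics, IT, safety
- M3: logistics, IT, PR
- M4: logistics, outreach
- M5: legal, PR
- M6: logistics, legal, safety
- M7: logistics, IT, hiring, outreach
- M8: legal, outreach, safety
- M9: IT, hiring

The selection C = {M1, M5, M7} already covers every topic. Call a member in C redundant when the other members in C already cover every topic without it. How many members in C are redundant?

0

Drop M1: safety uncovered — not redundant.
Drop M5: legal, PR uncovered — not redundant.
Drop M7: logistics, IT, hiring uncovered — not redundant.
None of the members in C is redundant.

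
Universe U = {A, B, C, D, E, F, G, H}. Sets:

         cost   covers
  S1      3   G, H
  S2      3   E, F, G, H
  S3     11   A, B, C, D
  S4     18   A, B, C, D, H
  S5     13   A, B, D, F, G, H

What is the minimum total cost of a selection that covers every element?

S2, S3 cover every element at cost 3 + 11 = 14.
Any cover uses at least 2 sets; among all covering selections none totals below 14.

14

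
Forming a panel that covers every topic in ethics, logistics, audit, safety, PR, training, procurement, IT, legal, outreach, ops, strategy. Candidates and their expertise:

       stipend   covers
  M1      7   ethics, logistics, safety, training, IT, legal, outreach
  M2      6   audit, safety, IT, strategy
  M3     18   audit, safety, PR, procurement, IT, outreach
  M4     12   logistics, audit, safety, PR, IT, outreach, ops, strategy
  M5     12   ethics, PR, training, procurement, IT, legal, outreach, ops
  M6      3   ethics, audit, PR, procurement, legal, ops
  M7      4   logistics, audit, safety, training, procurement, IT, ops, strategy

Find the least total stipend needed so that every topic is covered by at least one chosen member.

M1, M6, M7 cover every topic at stipend 7 + 3 + 4 = 14.
Any cover uses at least 2 members; among all covering selections none totals below 14.

14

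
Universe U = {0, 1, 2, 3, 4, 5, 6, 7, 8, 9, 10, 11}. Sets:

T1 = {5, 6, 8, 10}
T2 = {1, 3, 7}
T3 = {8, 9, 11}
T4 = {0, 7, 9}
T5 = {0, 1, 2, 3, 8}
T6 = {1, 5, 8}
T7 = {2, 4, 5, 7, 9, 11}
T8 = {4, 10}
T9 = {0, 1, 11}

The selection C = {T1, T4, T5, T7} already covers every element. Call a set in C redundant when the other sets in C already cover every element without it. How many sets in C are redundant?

Drop T1: 6, 10 uncovered — not redundant.
Drop T4: the rest still cover every element — redundant.
Drop T5: 1, 3 uncovered — not redundant.
Drop T7: 4, 11 uncovered — not redundant.
1 redundant: T4.

1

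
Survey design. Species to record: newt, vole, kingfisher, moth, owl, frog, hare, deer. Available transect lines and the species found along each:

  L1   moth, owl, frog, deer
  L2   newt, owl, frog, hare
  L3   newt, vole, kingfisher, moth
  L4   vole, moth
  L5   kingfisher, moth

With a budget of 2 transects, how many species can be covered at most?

7

Choosing L1, L3 covers {newt, vole, kingfisher, moth, owl, frog, deer} — 7 species.
No choice of 2 transects does better; here hare is left uncovered.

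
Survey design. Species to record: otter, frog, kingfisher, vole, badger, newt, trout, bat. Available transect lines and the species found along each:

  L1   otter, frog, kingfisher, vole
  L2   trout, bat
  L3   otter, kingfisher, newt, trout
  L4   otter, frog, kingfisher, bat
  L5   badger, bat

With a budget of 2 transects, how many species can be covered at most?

Choosing L1, L2 covers {otter, frog, kingfisher, vole, trout, bat} — 6 species.
No choice of 2 transects does better; here badger, newt are left uncovered.

6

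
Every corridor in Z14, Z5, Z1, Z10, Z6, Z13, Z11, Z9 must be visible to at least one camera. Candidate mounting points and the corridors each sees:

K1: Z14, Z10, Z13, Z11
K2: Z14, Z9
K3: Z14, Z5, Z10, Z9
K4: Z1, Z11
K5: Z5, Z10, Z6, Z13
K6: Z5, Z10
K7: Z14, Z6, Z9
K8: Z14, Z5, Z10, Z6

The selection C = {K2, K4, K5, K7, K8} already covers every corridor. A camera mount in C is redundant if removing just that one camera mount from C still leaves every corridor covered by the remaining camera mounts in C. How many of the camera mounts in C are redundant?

3

Drop K2: the rest still cover every corridor — redundant.
Drop K4: Z1, Z11 uncovered — not redundant.
Drop K5: Z13 uncovered — not redundant.
Drop K7: the rest still cover every corridor — redundant.
Drop K8: the rest still cover every corridor — redundant.
3 redundant: K2, K7, K8.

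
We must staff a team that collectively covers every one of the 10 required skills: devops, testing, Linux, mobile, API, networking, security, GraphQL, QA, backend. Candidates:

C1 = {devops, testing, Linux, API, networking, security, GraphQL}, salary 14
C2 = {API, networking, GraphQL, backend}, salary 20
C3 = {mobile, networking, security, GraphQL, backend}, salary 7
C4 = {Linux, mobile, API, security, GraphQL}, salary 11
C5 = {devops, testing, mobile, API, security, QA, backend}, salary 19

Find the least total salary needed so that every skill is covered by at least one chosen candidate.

C1, C5 cover every skill at salary 14 + 19 = 33.
Any cover uses at least 2 candidates; among all covering selections none totals below 33.

33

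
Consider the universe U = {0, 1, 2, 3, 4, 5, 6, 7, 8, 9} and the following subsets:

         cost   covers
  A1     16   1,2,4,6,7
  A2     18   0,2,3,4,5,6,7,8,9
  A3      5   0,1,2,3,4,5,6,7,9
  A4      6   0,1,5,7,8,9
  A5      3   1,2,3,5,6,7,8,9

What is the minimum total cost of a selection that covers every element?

8

A3, A5 cover every element at cost 5 + 3 = 8.
Any cover uses at least 2 sets; among all covering selections none totals below 8.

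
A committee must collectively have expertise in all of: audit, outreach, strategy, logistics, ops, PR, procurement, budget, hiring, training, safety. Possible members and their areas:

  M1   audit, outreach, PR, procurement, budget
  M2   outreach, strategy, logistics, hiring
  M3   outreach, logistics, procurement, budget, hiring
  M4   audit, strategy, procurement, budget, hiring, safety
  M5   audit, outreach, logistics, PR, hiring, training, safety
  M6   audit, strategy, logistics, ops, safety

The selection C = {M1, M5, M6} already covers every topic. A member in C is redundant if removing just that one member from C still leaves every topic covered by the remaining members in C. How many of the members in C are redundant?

0

Drop M1: procurement, budget uncovered — not redundant.
Drop M5: hiring, training uncovered — not redundant.
Drop M6: strategy, ops uncovered — not redundant.
None of the members in C is redundant.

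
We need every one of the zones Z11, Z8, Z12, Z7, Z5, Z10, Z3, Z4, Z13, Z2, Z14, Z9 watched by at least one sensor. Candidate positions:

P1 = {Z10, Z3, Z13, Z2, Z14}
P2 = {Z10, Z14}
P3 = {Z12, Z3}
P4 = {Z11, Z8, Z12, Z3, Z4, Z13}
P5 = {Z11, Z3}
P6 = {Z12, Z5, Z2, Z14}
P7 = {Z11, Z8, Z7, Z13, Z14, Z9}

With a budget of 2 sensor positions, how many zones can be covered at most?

9

Choosing P1, P4 covers {Z11, Z8, Z12, Z10, Z3, Z4, Z13, Z2, Z14} — 9 zones.
No choice of 2 sensor positions does better; here Z7, Z5, Z9 are left uncovered.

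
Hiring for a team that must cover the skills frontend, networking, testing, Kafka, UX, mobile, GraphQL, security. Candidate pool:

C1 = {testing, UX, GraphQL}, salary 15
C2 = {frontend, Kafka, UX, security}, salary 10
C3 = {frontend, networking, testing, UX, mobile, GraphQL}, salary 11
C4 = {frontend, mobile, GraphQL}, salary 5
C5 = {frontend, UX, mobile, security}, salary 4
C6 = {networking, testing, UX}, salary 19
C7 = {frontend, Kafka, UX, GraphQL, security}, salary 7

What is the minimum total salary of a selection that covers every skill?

18

C3, C7 cover every skill at salary 11 + 7 = 18.
Any cover uses at least 2 candidates; among all covering selections none totals below 18.
Greedy by coverage-per-salary would pick C5, C7, C3 for 22 — worse than the optimum 18.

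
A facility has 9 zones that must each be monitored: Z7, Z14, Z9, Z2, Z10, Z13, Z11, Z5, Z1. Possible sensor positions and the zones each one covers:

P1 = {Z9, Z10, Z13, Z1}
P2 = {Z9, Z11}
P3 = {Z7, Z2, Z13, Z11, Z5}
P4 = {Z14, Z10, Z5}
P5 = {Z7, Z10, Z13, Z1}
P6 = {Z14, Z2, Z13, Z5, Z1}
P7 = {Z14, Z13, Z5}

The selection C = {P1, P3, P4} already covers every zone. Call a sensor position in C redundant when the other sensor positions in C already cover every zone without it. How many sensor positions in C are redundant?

Drop P1: Z9, Z1 uncovered — not redundant.
Drop P3: Z7, Z2, Z11 uncovered — not redundant.
Drop P4: Z14 uncovered — not redundant.
None of the sensor positions in C is redundant.

0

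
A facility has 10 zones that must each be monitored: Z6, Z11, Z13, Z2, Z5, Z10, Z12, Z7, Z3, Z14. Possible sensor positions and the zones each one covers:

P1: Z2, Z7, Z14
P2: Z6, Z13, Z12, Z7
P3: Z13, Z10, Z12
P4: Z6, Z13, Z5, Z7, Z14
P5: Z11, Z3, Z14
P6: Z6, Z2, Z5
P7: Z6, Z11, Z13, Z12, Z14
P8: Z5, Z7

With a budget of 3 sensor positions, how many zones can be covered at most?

9

Choosing P2, P5, P6 covers {Z6, Z11, Z13, Z2, Z5, Z12, Z7, Z3, Z14} — 9 zones.
No choice of 3 sensor positions does better; here Z10 is left uncovered.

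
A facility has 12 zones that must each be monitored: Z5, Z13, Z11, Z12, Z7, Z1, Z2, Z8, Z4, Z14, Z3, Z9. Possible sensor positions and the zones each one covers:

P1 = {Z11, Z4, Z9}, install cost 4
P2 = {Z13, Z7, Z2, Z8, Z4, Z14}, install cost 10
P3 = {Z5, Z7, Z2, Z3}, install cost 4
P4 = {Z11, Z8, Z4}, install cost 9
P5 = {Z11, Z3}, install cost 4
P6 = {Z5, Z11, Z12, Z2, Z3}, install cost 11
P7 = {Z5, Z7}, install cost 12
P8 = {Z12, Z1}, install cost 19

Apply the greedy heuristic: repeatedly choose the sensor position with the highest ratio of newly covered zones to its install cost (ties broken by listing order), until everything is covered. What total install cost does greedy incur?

Pick 1: P3 adds 4 new (Z5, Z7, Z2, Z3) at install cost 4 (ratio 4/4).
Pick 2: P1 adds 3 new (Z11, Z4, Z9) at install cost 4 (ratio 3/4).
Pick 3: P2 adds 3 new (Z13, Z8, Z14) at install cost 10 (ratio 3/10).
Pick 4: P8 adds 2 new (Z12, Z1) at install cost 19 (ratio 2/19).
Greedy total install cost: 4 + 4 + 10 + 19 = 37.

37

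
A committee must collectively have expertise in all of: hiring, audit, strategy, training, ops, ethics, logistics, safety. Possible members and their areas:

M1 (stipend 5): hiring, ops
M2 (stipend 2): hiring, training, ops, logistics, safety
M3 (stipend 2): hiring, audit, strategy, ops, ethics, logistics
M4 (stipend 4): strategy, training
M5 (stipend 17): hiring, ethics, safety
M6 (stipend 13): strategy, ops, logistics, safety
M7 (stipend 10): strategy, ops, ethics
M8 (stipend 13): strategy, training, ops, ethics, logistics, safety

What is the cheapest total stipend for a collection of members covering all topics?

M2, M3 cover every topic at stipend 2 + 2 = 4.
Any cover uses at least 2 members; among all covering selections none totals below 4.

4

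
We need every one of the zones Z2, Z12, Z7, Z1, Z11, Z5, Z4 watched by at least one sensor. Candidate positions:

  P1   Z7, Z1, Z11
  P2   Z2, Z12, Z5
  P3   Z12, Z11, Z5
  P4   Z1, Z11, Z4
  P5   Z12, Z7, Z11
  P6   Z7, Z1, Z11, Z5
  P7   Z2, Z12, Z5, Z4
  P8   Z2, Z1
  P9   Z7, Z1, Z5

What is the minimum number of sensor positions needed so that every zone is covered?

2

P1, P7 together cover {Z2, Z12, Z7, Z1, Z11, Z5, Z4} — every zone.
No single sensor position contains all 7 zones, so 2 is optimal.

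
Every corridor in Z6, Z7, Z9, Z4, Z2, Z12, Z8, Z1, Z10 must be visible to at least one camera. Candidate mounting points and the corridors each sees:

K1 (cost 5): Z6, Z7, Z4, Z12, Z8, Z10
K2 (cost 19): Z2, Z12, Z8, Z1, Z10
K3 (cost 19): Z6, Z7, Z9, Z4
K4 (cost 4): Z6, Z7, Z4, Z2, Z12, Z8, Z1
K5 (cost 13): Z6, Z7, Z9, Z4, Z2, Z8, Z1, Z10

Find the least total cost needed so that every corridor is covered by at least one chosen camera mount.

17

K4, K5 cover every corridor at cost 4 + 13 = 17.
Any cover uses at least 2 camera mounts; among all covering selections none totals below 17.
Greedy by coverage-per-cost would pick K4, K1, K5 for 22 — worse than the optimum 17.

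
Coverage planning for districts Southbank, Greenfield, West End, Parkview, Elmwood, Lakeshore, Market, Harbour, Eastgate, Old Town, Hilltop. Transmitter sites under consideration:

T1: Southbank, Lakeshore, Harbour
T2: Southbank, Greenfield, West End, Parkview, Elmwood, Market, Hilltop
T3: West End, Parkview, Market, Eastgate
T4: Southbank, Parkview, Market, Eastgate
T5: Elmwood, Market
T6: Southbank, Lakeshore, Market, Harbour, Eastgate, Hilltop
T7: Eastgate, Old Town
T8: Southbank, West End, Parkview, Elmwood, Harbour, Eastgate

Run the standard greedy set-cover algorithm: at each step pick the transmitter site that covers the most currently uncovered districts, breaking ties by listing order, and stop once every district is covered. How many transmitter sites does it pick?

Pick 1: T2 covers 7 new districts (Southbank, Greenfield, West End, Parkview, Elmwood, Market, Hilltop).
Pick 2: T6 covers 3 new districts (Lakeshore, Harbour, Eastgate).
Pick 3: T7 covers 1 new districts (Old Town).
Greedy uses 3 transmitter sites.

3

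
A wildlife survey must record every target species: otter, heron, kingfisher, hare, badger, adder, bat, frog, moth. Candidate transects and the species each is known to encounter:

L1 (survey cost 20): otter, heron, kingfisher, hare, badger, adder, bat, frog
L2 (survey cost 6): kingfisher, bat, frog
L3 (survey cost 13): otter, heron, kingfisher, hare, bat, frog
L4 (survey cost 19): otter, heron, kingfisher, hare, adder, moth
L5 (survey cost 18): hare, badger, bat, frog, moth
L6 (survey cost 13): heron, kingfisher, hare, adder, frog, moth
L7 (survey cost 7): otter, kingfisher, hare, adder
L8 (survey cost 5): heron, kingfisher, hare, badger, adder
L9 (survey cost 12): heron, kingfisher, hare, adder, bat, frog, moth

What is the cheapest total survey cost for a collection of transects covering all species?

L7, L8, L9 cover every species at survey cost 7 + 5 + 12 = 24.
Any cover uses at least 2 transects; among all covering selections none totals below 24.
Greedy by coverage-per-survey cost would pick L8, L2, L7, L9 for 30 — worse than the optimum 24.

24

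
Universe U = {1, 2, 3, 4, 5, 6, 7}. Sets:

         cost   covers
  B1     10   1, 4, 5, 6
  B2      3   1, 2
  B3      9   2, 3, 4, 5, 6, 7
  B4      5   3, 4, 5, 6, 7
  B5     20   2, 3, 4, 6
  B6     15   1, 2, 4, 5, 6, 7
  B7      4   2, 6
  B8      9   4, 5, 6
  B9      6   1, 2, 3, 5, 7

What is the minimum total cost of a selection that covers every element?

B2, B4 cover every element at cost 3 + 5 = 8.
Any cover uses at least 2 sets; among all covering selections none totals below 8.

8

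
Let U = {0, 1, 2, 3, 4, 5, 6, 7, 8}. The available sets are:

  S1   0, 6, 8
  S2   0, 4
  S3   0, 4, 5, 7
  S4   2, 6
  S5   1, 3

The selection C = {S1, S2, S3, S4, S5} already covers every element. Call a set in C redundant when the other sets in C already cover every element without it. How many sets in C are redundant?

1

Drop S1: 8 uncovered — not redundant.
Drop S2: the rest still cover every element — redundant.
Drop S3: 5, 7 uncovered — not redundant.
Drop S4: 2 uncovered — not redundant.
Drop S5: 1, 3 uncovered — not redundant.
1 redundant: S2.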